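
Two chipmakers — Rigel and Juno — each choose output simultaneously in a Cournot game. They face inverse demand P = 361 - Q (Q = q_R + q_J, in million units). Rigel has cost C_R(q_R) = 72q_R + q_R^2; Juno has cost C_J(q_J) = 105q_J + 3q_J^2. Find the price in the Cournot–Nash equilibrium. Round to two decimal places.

270.97

Rigel's profit: π_R = (361 - Q)q_R - (72q_R + q_R²). Setting ∂π_R/∂q_R = 0: 289 - 4q_R - (q_J) = 0.
Juno's profit: π_J = (361 - Q)q_J - (105q_J + 3q_J²). Setting ∂π_J/∂q_J = 0: 256 - 8q_J - (q_R) = 0.
Best responses: q_R = (289 - q_J)/4, q_J = (256 - q_R)/8.
Substituting one into the other gives q_R = 66.3226 and q_J = 735/31.
Total output Q = 90.0323, so price P = 361 - 90.0323 = 270.9677.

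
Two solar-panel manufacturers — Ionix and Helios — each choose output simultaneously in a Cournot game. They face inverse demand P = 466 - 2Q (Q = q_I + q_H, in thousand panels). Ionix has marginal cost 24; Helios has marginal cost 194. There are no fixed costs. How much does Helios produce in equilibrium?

Ionix's profit: π_I = (466 - 2Q)q_I - (24q_I). Setting ∂π_I/∂q_I = 0: 442 - 4q_I - 2(q_H) = 0.
Helios's first-order condition: 272 - 4q_H - 2(q_I) = 0.
Rearranging gives the reaction functions q_I = (442 - 2q_H)/4 and q_H = (272 - 2q_I)/4.
Solving the pair: q_I = 102, q_H = 17.

17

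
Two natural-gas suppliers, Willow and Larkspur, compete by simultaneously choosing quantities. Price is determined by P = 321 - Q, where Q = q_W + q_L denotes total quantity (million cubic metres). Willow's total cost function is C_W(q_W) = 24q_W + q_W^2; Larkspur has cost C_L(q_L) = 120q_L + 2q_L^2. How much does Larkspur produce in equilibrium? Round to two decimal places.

22.04

Willow's profit: π_W = (321 - Q)q_W - (24q_W + q_W²). Setting ∂π_W/∂q_W = 0: 297 - 4q_W - (q_L) = 0.
Larkspur's profit: π_L = (321 - Q)q_L - (120q_L + 2q_L²). Setting ∂π_L/∂q_L = 0: 201 - 6q_L - (q_W) = 0.
Best responses: q_W = (297 - q_L)/4, q_L = (201 - q_W)/6.
Solving the pair: q_W = 1581/23, q_L = 507/23.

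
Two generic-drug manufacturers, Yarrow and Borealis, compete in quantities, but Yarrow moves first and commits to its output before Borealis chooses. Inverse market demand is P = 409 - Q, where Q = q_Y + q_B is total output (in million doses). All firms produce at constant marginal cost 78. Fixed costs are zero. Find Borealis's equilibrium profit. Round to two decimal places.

The follower Borealis best-responds to any q_Y: π_B = (409 - Q)q_B - 78q_B.
Setting the follower's marginal profit to zero, 331 - q_Y - 2q_B = 0, i.e. q_B = (331 - q_Y)/2.
The leader anticipates this reaction. Substituting into P = 409 - Q gives P = 487/2 - (1/2)q_Y, so π_Y = (487/2 - (1/2)q_Y)q_Y - 78q_Y.
Maximising: ∂π_Y/∂q_Y = 331/2 - q_Y = 0, giving q_Y = 331/2.
Then q_B = (331 - 331/2)/2 = 331/4.
Price P = 409 - 993/4 = 643/4.
Borealis's profit: (643/4 - 78)·(331/4) = 6847.5625.

6847.56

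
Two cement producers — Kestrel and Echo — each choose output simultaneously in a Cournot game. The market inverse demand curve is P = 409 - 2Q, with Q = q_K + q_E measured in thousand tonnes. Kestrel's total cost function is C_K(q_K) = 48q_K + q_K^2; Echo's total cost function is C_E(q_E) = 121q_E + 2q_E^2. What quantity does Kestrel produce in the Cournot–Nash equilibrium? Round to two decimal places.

52.55

Kestrel's profit: π_K = (409 - 2Q)q_K - (48q_K + q_K²). Setting ∂π_K/∂q_K = 0: 361 - 6q_K - 2(q_E) = 0.
Echo's profit: π_E = (409 - 2Q)q_E - (121q_E + 2q_E²). Setting ∂π_E/∂q_E = 0: 288 - 8q_E - 2(q_K) = 0.
Rearranging gives the reaction functions q_K = (361 - 2q_E)/6 and q_E = (288 - 2q_K)/8.
Substituting one into the other gives q_K = 578/11 and q_E = 503/22.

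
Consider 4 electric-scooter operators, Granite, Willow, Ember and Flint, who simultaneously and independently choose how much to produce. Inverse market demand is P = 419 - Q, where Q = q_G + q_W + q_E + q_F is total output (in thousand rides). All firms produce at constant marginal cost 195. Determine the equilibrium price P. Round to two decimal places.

Each firm earns π_i = (419 - Q)q_i - 195q_i.
First-order condition (treating rivals' output as given): 224 - 2q_i - Σ_{j≠i} q_j = 0.
By symmetry each firm produces the same amount; substituting Σ_{j≠i} q_j = 3q_i yields q_i = 224/5.
Total output Q = 896/5, so price P = 419 - 896/5 = 1199/5.

239.80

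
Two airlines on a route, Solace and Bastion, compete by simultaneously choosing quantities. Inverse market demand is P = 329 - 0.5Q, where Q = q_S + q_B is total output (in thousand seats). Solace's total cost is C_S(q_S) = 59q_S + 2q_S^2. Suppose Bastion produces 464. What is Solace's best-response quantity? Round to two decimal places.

With the rival's output fixed at 464, Solace's profit is π_S = (329 - (1/2)·464 - (1/2)q_S)q_S - (59q_S + 2q_S²) = (97 - (1/2)q_S)q_S - (59q_S + 2q_S²).
∂π_S/∂q_S = 38 - 5q_S = 0, so q_S = 38/5.

7.60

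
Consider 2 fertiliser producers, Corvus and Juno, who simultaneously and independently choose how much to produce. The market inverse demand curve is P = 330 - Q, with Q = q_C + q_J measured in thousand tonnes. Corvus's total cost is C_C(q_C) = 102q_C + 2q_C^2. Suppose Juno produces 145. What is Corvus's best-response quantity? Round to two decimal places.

With the rival's output fixed at 145, Corvus's profit is π_C = (330 - 145 - q_C)q_C - (102q_C + 2q_C²) = (185 - q_C)q_C - (102q_C + 2q_C²).
∂π_C/∂q_C = 83 - 6q_C = 0, so q_C = 83/6.

13.83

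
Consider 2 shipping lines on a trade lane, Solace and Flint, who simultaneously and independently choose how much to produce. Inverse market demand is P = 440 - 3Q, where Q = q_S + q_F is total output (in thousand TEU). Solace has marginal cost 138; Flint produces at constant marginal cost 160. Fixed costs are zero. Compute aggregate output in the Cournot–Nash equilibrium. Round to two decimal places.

Solace's profit: π_S = (440 - 3Q)q_S - (138q_S). Setting ∂π_S/∂q_S = 0: 302 - 6q_S - 3(q_F) = 0.
Flint's profit: π_F = (440 - 3Q)q_F - (160q_F). Setting ∂π_F/∂q_F = 0: 280 - 6q_F - 3(q_S) = 0.
So q_S = (302 - 3q_F)/6 and q_F = (280 - 3q_S)/6.
Substituting one into the other gives q_S = 36 and q_F = 86/3.
Total output Q = 36 + 86/3 = 194/3.

64.67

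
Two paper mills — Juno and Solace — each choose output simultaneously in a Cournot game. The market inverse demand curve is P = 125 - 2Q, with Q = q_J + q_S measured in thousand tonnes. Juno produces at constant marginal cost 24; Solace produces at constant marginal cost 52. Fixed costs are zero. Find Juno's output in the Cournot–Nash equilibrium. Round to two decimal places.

21.50

Juno's profit: π_J = (125 - 2Q)q_J - (24q_J). Setting ∂π_J/∂q_J = 0: 101 - 4q_J - 2(q_S) = 0.
Solace's first-order condition: 73 - 4q_S - 2(q_J) = 0.
So q_J = (101 - 2q_S)/4 and q_S = (73 - 2q_J)/4.
Substituting one into the other gives q_J = 43/2 and q_S = 15/2.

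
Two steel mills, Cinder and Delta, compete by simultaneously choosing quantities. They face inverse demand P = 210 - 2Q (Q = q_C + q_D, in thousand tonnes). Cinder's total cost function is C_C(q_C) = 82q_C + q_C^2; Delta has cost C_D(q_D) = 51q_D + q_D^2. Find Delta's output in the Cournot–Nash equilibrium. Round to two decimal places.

Cinder's profit: π_C = (210 - 2Q)q_C - (82q_C + q_C²). Setting ∂π_C/∂q_C = 0: 128 - 6q_C - 2(q_D) = 0.
Delta's first-order condition: 159 - 6q_D - 2(q_C) = 0.
Rearranging gives the reaction functions q_C = (128 - 2q_D)/6 and q_D = (159 - 2q_C)/6.
Substituting one into the other gives q_C = 225/16 and q_D = 349/16.

21.81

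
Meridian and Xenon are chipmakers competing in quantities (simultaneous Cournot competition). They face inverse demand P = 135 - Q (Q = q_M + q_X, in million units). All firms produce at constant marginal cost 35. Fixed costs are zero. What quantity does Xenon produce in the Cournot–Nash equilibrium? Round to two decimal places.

33.33

Each firm earns π_i = (135 - Q)q_i - 35q_i.
First-order condition (treating rivals' output as given): 100 - 2q_i - q_j = 0.
By symmetry each firm produces the same amount; substituting q_j = q_i yields q_i = 100/3.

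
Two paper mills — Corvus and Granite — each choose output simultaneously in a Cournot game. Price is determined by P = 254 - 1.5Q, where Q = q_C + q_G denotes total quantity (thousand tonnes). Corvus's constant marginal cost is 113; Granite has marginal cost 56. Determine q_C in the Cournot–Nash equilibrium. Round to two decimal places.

Corvus's profit: π_C = (254 - 1.5Q)q_C - (113q_C). Setting ∂π_C/∂q_C = 0: 141 - 3q_C - (3/2)(q_G) = 0.
Granite's first-order condition: 198 - 3q_G - (3/2)(q_C) = 0.
Rearranging gives the reaction functions q_C = (141 - (3/2)q_G)/3 and q_G = (198 - (3/2)q_C)/3.
Solving the pair: q_C = 56/3, q_G = 170/3.

18.67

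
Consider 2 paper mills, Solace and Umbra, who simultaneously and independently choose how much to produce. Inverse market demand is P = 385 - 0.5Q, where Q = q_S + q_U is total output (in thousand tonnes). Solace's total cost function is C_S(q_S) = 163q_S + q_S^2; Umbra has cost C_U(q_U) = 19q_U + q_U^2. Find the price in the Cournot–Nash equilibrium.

301

Solace's profit: π_S = (385 - 0.5Q)q_S - (163q_S + q_S²). Setting ∂π_S/∂q_S = 0: 222 - 3q_S - (1/2)(q_U) = 0.
Umbra's profit: π_U = (385 - 0.5Q)q_U - (19q_U + q_U²). Setting ∂π_U/∂q_U = 0: 366 - 3q_U - (1/2)(q_S) = 0.
Best responses: q_S = (222 - (1/2)q_U)/3, q_U = (366 - (1/2)q_S)/3.
Solving the pair: q_S = 276/5, q_U = 564/5.
Total output Q = 168, so price P = 385 - (1/2)·168 = 301.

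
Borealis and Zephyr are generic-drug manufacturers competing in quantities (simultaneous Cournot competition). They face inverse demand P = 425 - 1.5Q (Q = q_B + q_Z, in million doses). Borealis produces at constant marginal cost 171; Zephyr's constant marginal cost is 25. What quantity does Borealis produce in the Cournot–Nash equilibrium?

24

Borealis's profit: π_B = (425 - 1.5Q)q_B - (171q_B). Setting ∂π_B/∂q_B = 0: 254 - 3q_B - (3/2)(q_Z) = 0.
Zephyr's first-order condition: 400 - 3q_Z - (3/2)(q_B) = 0.
Rearranging gives the reaction functions q_B = (254 - (3/2)q_Z)/3 and q_Z = (400 - (3/2)q_B)/3.
Solving the pair: q_B = 24, q_Z = 364/3.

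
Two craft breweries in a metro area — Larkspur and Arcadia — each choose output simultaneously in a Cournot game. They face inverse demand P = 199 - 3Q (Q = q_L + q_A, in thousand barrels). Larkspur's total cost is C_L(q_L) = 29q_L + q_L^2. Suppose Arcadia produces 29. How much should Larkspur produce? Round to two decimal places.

10.38

With the rival's output fixed at 29, Larkspur's profit is π_L = (199 - 3·29 - 3q_L)q_L - (29q_L + q_L²) = (112 - 3q_L)q_L - (29q_L + q_L²).
∂π_L/∂q_L = 83 - 8q_L = 0, so q_L = 83/8.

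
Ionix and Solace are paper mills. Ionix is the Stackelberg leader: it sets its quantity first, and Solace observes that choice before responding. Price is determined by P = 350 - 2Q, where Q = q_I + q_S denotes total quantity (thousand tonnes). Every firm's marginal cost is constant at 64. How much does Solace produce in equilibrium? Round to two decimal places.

35.75

The follower Solace best-responds to any q_I: π_S = (350 - 2Q)q_S - 64q_S.
Follower FOC: 286 - 2q_I - 4q_S = 0, so q_S(q_I) = (286 - 2q_I)/4.
The leader anticipates this reaction. Substituting into P = 350 - 2Q gives P = 207 - q_I, so π_I = (207 - q_I)q_I - 64q_I.
Maximising: ∂π_I/∂q_I = 143 - 2q_I = 0, giving q_I = 143/2.
Then q_S = (286 - 2·(143/2))/4 = 143/4.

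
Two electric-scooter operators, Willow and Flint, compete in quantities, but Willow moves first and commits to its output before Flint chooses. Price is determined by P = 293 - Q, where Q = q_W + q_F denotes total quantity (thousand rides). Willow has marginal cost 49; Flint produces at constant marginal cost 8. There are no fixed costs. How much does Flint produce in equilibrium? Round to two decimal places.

The follower Flint best-responds to any q_W: π_F = (293 - Q)q_F - 8q_F.
Setting the follower's marginal profit to zero, 285 - q_W - 2q_F = 0, i.e. q_F = (285 - q_W)/2.
The leader anticipates this reaction. Substituting into P = 293 - Q gives P = 301/2 - (1/2)q_W, so π_W = (301/2 - (1/2)q_W)q_W - 49q_W.
Maximising: ∂π_W/∂q_W = 203/2 - q_W = 0, giving q_W = 203/2.
Then q_F = (285 - 203/2)/2 = 367/4.

91.75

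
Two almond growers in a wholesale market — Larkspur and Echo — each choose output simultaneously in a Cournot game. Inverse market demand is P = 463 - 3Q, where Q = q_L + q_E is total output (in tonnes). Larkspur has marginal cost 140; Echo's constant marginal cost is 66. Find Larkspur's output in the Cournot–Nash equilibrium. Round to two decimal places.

27.67

Larkspur's profit: π_L = (463 - 3Q)q_L - (140q_L). Setting ∂π_L/∂q_L = 0: 323 - 6q_L - 3(q_E) = 0.
Echo's profit: π_E = (463 - 3Q)q_E - (66q_E). Setting ∂π_E/∂q_E = 0: 397 - 6q_E - 3(q_L) = 0.
So q_L = (323 - 3q_E)/6 and q_E = (397 - 3q_L)/6.
Solving the pair: q_L = 83/3, q_E = 157/3.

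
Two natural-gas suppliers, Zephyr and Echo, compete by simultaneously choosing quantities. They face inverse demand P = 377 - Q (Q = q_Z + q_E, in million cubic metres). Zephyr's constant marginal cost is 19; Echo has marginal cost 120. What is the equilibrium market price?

172

Zephyr's profit: π_Z = (377 - Q)q_Z - (19q_Z). Setting ∂π_Z/∂q_Z = 0: 358 - 2q_Z - (q_E) = 0.
Echo's profit: π_E = (377 - Q)q_E - (120q_E). Setting ∂π_E/∂q_E = 0: 257 - 2q_E - (q_Z) = 0.
Rearranging gives the reaction functions q_Z = (358 - q_E)/2 and q_E = (257 - q_Z)/2.
Solving the pair: q_Z = 153, q_E = 52.
Total output Q = 205, so price P = 377 - 205 = 172.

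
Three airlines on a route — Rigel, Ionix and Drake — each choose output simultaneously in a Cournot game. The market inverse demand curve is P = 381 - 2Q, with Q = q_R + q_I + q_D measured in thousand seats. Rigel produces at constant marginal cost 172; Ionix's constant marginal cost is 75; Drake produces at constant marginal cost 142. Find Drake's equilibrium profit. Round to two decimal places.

Rigel's profit: π_R = (381 - 2Q)q_R - (172q_R). Setting ∂π_R/∂q_R = 0: 209 - 4q_R - 2(q_I + q_D) = 0.
Ionix's profit: π_I = (381 - 2Q)q_I - (75q_I). Setting ∂π_I/∂q_I = 0: 306 - 4q_I - 2(q_R + q_D) = 0.
Drake's first-order condition: 239 - 4q_D - 2(q_R + q_I) = 0.
Adding the 3 conditions: 754 − 4Q − 4Q = 0, i.e. Q = 377/4.
Back-substituting: q_R = (209 − 377/2)/2 = 41/4, q_I = (306 − 377/2)/2 = 235/4, q_D = (239 − 377/2)/2 = 101/4.
Price P = 381 - 2·(377/4) = 385/2.
Drake's profit: (385/2 - 142)·(101/4) = 1275.1250.

1275.13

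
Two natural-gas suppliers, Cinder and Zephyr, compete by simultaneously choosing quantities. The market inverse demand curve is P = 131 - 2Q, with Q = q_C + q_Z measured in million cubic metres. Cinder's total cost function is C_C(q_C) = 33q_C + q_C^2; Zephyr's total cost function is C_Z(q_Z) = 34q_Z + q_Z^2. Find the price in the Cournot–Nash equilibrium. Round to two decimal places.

Cinder's profit: π_C = (131 - 2Q)q_C - (33q_C + q_C²). Setting ∂π_C/∂q_C = 0: 98 - 6q_C - 2(q_Z) = 0.
Zephyr's profit: π_Z = (131 - 2Q)q_Z - (34q_Z + q_Z²). Setting ∂π_Z/∂q_Z = 0: 97 - 6q_Z - 2(q_C) = 0.
Rearranging gives the reaction functions q_C = (98 - 2q_Z)/6 and q_Z = (97 - 2q_C)/6.
Substituting one into the other gives q_C = 197/16 and q_Z = 193/16.
Total output Q = 195/8, so price P = 131 - 2·(195/8) = 329/4.

82.25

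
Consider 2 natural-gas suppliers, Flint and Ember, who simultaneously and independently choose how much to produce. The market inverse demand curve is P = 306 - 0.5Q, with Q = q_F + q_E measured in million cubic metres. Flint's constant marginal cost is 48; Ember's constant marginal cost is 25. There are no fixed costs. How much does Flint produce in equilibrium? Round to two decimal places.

Flint's profit: π_F = (306 - 0.5Q)q_F - (48q_F). Setting ∂π_F/∂q_F = 0: 258 - q_F - (1/2)(q_E) = 0.
Ember's first-order condition: 281 - q_E - (1/2)(q_F) = 0.
Rearranging gives the reaction functions q_F = (258 - (1/2)q_E) and q_E = (281 - (1/2)q_F).
Substituting one into the other gives q_F = 470/3 and q_E = 608/3.

156.67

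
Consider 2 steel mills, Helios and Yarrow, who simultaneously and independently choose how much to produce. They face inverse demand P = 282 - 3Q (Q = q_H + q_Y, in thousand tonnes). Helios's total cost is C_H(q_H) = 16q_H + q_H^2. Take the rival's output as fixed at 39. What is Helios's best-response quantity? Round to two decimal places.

With the rival's output fixed at 39, Helios's profit is π_H = (282 - 3·39 - 3q_H)q_H - (16q_H + q_H²) = (165 - 3q_H)q_H - (16q_H + q_H²).
∂π_H/∂q_H = 149 - 8q_H = 0, so q_H = 149/8.

18.63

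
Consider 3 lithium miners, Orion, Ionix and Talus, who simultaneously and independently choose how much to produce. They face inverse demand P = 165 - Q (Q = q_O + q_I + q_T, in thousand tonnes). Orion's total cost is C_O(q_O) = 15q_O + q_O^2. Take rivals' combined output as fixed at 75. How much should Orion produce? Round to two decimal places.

With rivals' combined output fixed at 75, Orion's profit is π_O = (165 - 75 - q_O)q_O - (15q_O + q_O²) = (90 - q_O)q_O - (15q_O + q_O²).
∂π_O/∂q_O = 75 - 4q_O = 0, so q_O = 75/4.

18.75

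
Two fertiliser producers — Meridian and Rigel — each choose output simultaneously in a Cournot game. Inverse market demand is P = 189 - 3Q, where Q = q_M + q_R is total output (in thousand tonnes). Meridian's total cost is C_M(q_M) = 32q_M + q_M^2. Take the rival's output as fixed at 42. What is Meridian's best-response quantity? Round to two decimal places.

With the rival's output fixed at 42, Meridian's profit is π_M = (189 - 3·42 - 3q_M)q_M - (32q_M + q_M²) = (63 - 3q_M)q_M - (32q_M + q_M²).
∂π_M/∂q_M = 31 - 8q_M = 0, so q_M = 31/8.

3.88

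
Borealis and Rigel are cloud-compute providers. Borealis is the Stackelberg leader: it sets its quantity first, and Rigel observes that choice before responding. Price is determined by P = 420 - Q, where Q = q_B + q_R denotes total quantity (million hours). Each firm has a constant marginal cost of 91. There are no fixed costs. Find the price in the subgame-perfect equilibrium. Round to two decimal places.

173.25

Solve by backward induction. Given q_B, the follower Rigel maximises π_R = (420 - q_B - q_R)q_R - 91q_R.
Follower FOC: 329 - q_B - 2q_R = 0, so q_R(q_B) = (329 - q_B)/2.
The leader anticipates this reaction. Substituting into P = 420 - Q gives P = 511/2 - (1/2)q_B, so π_B = (511/2 - (1/2)q_B)q_B - 91q_B.
Maximising: ∂π_B/∂q_B = 329/2 - q_B = 0, giving q_B = 329/2.
Then q_R = (329 - 329/2)/2 = 329/4.
Total output Q = 987/4, so price P = 420 - 987/4 = 693/4.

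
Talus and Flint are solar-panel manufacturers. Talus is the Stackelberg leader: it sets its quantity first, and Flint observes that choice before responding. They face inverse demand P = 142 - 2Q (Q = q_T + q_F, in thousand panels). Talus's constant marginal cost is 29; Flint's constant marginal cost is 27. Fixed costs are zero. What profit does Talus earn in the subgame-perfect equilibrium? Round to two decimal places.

Solve by backward induction. Given q_T, the follower Flint maximises π_F = (142 - 2q_T - 2q_F)q_F - 27q_F.
Follower FOC: 115 - 2q_T - 4q_F = 0, so q_F(q_T) = (115 - 2q_T)/4.
Talus substitutes q_F(q_T) into its own profit: π_T = q_T(142 - 2q_T - (115 - 2q_T)/2) - 29q_T = (169/2 - q_T)q_T - 29q_T.
Maximising: ∂π_T/∂q_T = 111/2 - 2q_T = 0, giving q_T = 111/4.
Then q_F = (115 - 2·(111/4))/4 = 119/8.
Price P = 142 - 2·(341/8) = 227/4.
Talus's profit: (227/4 - 29)·(111/4) = 770.0625.

770.06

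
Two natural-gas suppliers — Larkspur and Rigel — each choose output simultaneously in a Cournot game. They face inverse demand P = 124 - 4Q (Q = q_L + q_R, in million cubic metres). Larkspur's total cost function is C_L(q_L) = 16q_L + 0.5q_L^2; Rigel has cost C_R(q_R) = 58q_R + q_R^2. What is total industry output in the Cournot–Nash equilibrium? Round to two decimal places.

Larkspur's profit: π_L = (124 - 4Q)q_L - (16q_L + (1/2)q_L²). Setting ∂π_L/∂q_L = 0: 108 - 9q_L - 4(q_R) = 0.
Rigel's first-order condition: 66 - 10q_R - 4(q_L) = 0.
Best responses: q_L = (108 - 4q_R)/9, q_R = (66 - 4q_L)/10.
Substituting one into the other gives q_L = 408/37 and q_R = 81/37.
Total output Q = 408/37 + 81/37 = 489/37.

13.22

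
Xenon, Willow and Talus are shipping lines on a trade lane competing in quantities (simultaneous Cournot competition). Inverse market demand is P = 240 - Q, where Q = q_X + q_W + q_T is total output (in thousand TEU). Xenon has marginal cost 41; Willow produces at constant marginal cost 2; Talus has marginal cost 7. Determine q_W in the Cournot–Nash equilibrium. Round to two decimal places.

70.50

Xenon's profit: π_X = (240 - Q)q_X - (41q_X). Setting ∂π_X/∂q_X = 0: 199 - 2q_X - (q_W + q_T) = 0.
Willow's profit: π_W = (240 - Q)q_W - (2q_W). Setting ∂π_W/∂q_W = 0: 238 - 2q_W - (q_X + q_T) = 0.
Talus's profit: π_T = (240 - Q)q_T - (7q_T). Setting ∂π_T/∂q_T = 0: 233 - 2q_T - (q_X + q_W) = 0.
Adding the 3 first-order conditions: 670 − 4Q = 0, so Q = 335/2.
Back-substituting: q_X = (199 − 335/2) = 63/2, q_W = (238 − 335/2) = 141/2, q_T = (233 − 335/2) = 131/2.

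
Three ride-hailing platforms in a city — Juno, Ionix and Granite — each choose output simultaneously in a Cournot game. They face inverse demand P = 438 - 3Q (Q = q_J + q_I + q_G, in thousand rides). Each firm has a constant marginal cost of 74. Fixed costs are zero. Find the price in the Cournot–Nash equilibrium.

A representative firm's profit is π_i = q_i(438 - 3Q) - 74q_i.
Setting ∂π_i/∂q_i = 0 with rivals' quantities fixed: 364 - 6q_i - 3·Σ_{j≠i} q_j = 0.
By symmetry each firm produces the same amount; substituting Σ_{j≠i} q_j = 2q_i yields q_i = 364/12 = 91/3.
Total output Q = 91, so price P = 438 - 3·91 = 165.

165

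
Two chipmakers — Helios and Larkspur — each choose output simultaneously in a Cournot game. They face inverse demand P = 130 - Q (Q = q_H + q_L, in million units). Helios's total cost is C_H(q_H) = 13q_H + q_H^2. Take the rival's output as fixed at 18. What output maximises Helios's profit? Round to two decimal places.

With the rival's output fixed at 18, Helios's profit is π_H = (130 - 18 - q_H)q_H - (13q_H + q_H²) = (112 - q_H)q_H - (13q_H + q_H²).
∂π_H/∂q_H = 99 - 4q_H = 0, so q_H = 99/4.

24.75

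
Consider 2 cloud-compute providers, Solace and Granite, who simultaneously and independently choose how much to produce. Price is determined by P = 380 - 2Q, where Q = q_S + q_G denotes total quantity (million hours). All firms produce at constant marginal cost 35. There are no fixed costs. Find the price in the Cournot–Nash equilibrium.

Each firm earns π_i = (380 - 2Q)q_i - 35q_i.
Setting ∂π_i/∂q_i = 0 with rivals' quantities fixed: 345 - 4q_i - 2q_j = 0.
By symmetry each firm produces the same amount; substituting q_j = q_i yields q_i = 345/6 = 115/2.
Total output Q = 115, so price P = 380 - 2·115 = 150.

150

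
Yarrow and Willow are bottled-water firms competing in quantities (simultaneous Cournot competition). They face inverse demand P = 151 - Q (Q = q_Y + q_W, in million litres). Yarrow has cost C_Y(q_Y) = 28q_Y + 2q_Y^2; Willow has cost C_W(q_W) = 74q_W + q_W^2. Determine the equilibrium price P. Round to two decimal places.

Yarrow's profit: π_Y = (151 - Q)q_Y - (28q_Y + 2q_Y²). Setting ∂π_Y/∂q_Y = 0: 123 - 6q_Y - (q_W) = 0.
Willow's profit: π_W = (151 - Q)q_W - (74q_W + q_W²). Setting ∂π_W/∂q_W = 0: 77 - 4q_W - (q_Y) = 0.
Best responses: q_Y = (123 - q_W)/6, q_W = (77 - q_Y)/4.
Solving the pair: q_Y = 415/23, q_W = 339/23.
Total output Q = 754/23, so price P = 151 - 754/23 = 118.2174.

118.22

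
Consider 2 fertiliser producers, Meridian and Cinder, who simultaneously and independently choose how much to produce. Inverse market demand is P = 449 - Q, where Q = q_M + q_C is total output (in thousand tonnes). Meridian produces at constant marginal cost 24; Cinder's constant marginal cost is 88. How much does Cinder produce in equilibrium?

99

Meridian's profit: π_M = (449 - Q)q_M - (24q_M). Setting ∂π_M/∂q_M = 0: 425 - 2q_M - (q_C) = 0.
Cinder's first-order condition: 361 - 2q_C - (q_M) = 0.
Rearranging gives the reaction functions q_M = (425 - q_C)/2 and q_C = (361 - q_M)/2.
Solving the pair: q_M = 163, q_C = 99.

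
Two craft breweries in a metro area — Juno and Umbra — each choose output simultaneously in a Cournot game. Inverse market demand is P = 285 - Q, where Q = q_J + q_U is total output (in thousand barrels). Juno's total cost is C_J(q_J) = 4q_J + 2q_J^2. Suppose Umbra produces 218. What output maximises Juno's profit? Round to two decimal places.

10.50

With the rival's output fixed at 218, Juno's profit is π_J = (285 - 218 - q_J)q_J - (4q_J + 2q_J²) = (67 - q_J)q_J - (4q_J + 2q_J²).
∂π_J/∂q_J = 63 - 6q_J = 0, so q_J = 21/2.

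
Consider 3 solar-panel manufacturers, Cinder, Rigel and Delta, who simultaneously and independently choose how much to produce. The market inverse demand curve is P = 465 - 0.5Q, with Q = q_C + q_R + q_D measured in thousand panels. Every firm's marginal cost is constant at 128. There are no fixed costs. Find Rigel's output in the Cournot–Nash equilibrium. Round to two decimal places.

Each firm earns π_i = (465 - 0.5Q)q_i - 128q_i.
First-order condition (treating rivals' output as given): 337 - q_i - (1/2)·Σ_{j≠i} q_j = 0.
With identical firms every q_j equals q_i, so Σ_{j≠i} q_j = 2q_i and 337 = 2q_i, giving q_i = 337/2.

168.50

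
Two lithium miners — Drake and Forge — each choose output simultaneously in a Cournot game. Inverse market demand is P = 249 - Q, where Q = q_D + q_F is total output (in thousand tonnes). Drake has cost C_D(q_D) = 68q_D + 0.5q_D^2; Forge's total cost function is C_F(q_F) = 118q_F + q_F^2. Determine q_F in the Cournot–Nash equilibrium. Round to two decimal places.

19.27

Drake's profit: π_D = (249 - Q)q_D - (68q_D + (1/2)q_D²). Setting ∂π_D/∂q_D = 0: 181 - 3q_D - (q_F) = 0.
Forge's profit: π_F = (249 - Q)q_F - (118q_F + q_F²). Setting ∂π_F/∂q_F = 0: 131 - 4q_F - (q_D) = 0.
Best responses: q_D = (181 - q_F)/3, q_F = (131 - q_D)/4.
Solving the pair: q_D = 593/11, q_F = 212/11.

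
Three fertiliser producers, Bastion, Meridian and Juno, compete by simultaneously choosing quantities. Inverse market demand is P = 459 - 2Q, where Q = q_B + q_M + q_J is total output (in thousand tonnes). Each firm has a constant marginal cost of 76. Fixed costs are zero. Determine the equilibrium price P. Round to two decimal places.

171.75

A representative firm's profit is π_i = q_i(459 - 2Q) - 76q_i.
Setting ∂π_i/∂q_i = 0 with rivals' quantities fixed: 383 - 4q_i - 2·Σ_{j≠i} q_j = 0.
With identical firms every q_j equals q_i, so Σ_{j≠i} q_j = 2q_i and 383 = 8q_i, giving q_i = 383/8.
Total output Q = 1149/8, so price P = 459 - 2·(1149/8) = 687/4.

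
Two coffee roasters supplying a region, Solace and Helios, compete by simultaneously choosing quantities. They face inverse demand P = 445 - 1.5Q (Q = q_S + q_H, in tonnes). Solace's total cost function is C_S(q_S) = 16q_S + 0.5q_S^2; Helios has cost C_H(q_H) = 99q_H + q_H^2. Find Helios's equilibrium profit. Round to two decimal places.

4351.04

Solace's profit: π_S = (445 - 1.5Q)q_S - (16q_S + (1/2)q_S²). Setting ∂π_S/∂q_S = 0: 429 - 4q_S - (3/2)(q_H) = 0.
Helios's first-order condition: 346 - 5q_H - (3/2)(q_S) = 0.
So q_S = (429 - (3/2)q_H)/4 and q_H = (346 - (3/2)q_S)/5.
Solving the pair: q_S = 91.6056, q_H = 41.7183.
Price P = 445 - (3/2)·133.3239 = 245.0141.
Helios's profit: 245.0141·41.7183 - 99·41.7183 - 41.7183² = 4351.0434.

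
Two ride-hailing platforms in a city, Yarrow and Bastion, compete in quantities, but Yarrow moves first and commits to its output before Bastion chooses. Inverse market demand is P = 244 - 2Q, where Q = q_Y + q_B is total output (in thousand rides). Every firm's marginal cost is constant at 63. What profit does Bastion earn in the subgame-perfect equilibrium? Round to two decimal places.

1023.78

Solve by backward induction. Given q_Y, the follower Bastion maximises π_B = (244 - 2q_Y - 2q_B)q_B - 63q_B.
Follower FOC: 181 - 2q_Y - 4q_B = 0, so q_B(q_Y) = (181 - 2q_Y)/4.
Yarrow substitutes q_B(q_Y) into its own profit: π_Y = q_Y(244 - 2q_Y - (181 - 2q_Y)/2) - 63q_Y = (307/2 - q_Y)q_Y - 63q_Y.
The leader's first-order condition 181/2 - 2q_Y = 0 yields q_Y = 181/4.
Then q_B = (181 - 2·(181/4))/4 = 181/8.
Price P = 244 - 2·(543/8) = 433/4.
Bastion's profit: (433/4 - 63)·(181/8) = 1023.7813.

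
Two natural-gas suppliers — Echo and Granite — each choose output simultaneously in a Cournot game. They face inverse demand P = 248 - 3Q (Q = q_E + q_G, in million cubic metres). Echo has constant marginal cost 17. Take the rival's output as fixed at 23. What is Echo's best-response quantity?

With the rival's output fixed at 23, Echo's profit is π_E = (248 - 3·23 - 3q_E)q_E - (17q_E) = (179 - 3q_E)q_E - (17q_E).
∂π_E/∂q_E = 162 - 6q_E = 0, so q_E = 27.

27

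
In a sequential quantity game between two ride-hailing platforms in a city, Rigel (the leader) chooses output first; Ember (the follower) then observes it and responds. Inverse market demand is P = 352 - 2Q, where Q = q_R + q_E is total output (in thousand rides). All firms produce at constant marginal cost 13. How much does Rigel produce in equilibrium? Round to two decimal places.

84.75

Solve by backward induction. Given q_R, the follower Ember maximises π_E = (352 - 2q_R - 2q_E)q_E - 13q_E.
Setting the follower's marginal profit to zero, 339 - 2q_R - 4q_E = 0, i.e. q_E = (339 - 2q_R)/4.
Rigel substitutes q_E(q_R) into its own profit: π_R = q_R(352 - 2q_R - (339 - 2q_R)/2) - 13q_R = (365/2 - q_R)q_R - 13q_R.
The leader's first-order condition 339/2 - 2q_R = 0 yields q_R = 339/4.
Then q_E = (339 - 2·(339/4))/4 = 339/8.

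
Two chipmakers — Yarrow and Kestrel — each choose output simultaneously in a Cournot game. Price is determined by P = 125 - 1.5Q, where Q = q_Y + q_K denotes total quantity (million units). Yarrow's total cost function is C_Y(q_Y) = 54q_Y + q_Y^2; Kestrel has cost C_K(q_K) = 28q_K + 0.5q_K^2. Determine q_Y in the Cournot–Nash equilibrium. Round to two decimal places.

7.80

Yarrow's profit: π_Y = (125 - 1.5Q)q_Y - (54q_Y + q_Y²). Setting ∂π_Y/∂q_Y = 0: 71 - 5q_Y - (3/2)(q_K) = 0.
Kestrel's profit: π_K = (125 - 1.5Q)q_K - (28q_K + (1/2)q_K²). Setting ∂π_K/∂q_K = 0: 97 - 4q_K - (3/2)(q_Y) = 0.
Rearranging gives the reaction functions q_Y = (71 - (3/2)q_K)/5 and q_K = (97 - (3/2)q_Y)/4.
Solving the pair: q_Y = 554/71, q_K = 1514/71.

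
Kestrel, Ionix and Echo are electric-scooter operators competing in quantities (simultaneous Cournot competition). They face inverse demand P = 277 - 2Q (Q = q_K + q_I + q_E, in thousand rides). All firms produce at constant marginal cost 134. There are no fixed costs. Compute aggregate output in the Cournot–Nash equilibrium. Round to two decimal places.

A representative firm's profit is π_i = q_i(277 - 2Q) - 134q_i.
First-order condition (treating rivals' output as given): 143 - 4q_i - 2·Σ_{j≠i} q_j = 0.
With identical firms every q_j equals q_i, so Σ_{j≠i} q_j = 2q_i and 143 = 8q_i, giving q_i = 143/8.
Total output Q = 143/8 + 143/8 + 143/8 = 429/8.

53.63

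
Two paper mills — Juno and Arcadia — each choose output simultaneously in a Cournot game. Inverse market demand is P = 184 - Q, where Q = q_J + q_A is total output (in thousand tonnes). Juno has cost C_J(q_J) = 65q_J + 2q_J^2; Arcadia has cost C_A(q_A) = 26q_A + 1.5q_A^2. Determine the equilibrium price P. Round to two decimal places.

Juno's profit: π_J = (184 - Q)q_J - (65q_J + 2q_J²). Setting ∂π_J/∂q_J = 0: 119 - 6q_J - (q_A) = 0.
Arcadia's first-order condition: 158 - 5q_A - (q_J) = 0.
Best responses: q_J = (119 - q_A)/6, q_A = (158 - q_J)/5.
Solving the pair: q_J = 437/29, q_A = 829/29.
Total output Q = 1266/29, so price P = 184 - 1266/29 = 140.3448.

140.34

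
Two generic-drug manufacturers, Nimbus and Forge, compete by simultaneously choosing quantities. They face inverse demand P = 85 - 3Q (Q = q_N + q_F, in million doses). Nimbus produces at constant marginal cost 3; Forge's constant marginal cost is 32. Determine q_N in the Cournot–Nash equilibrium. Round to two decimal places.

Nimbus's profit: π_N = (85 - 3Q)q_N - (3q_N). Setting ∂π_N/∂q_N = 0: 82 - 6q_N - 3(q_F) = 0.
Forge's first-order condition: 53 - 6q_F - 3(q_N) = 0.
So q_N = (82 - 3q_F)/6 and q_F = (53 - 3q_N)/6.
Solving the pair: q_N = 37/3, q_F = 8/3.

12.33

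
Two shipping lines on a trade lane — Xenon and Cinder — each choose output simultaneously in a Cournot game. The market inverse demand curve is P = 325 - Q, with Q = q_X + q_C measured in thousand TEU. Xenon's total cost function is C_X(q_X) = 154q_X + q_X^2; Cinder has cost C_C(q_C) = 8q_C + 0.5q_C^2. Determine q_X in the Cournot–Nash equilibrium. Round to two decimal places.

Xenon's profit: π_X = (325 - Q)q_X - (154q_X + q_X²). Setting ∂π_X/∂q_X = 0: 171 - 4q_X - (q_C) = 0.
Cinder's first-order condition: 317 - 3q_C - (q_X) = 0.
Rearranging gives the reaction functions q_X = (171 - q_C)/4 and q_C = (317 - q_X)/3.
Solving the pair: q_X = 196/11, q_C = 1097/11.

17.82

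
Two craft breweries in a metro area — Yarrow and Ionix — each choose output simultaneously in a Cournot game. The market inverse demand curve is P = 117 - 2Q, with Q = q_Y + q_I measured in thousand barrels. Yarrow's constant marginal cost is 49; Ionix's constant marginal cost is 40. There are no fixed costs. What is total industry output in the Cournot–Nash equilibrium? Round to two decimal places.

Yarrow's profit: π_Y = (117 - 2Q)q_Y - (49q_Y). Setting ∂π_Y/∂q_Y = 0: 68 - 4q_Y - 2(q_I) = 0.
Ionix's first-order condition: 77 - 4q_I - 2(q_Y) = 0.
Best responses: q_Y = (68 - 2q_I)/4, q_I = (77 - 2q_Y)/4.
Substituting one into the other gives q_Y = 59/6 and q_I = 43/3.
Total output Q = 59/6 + 43/3 = 145/6.

24.17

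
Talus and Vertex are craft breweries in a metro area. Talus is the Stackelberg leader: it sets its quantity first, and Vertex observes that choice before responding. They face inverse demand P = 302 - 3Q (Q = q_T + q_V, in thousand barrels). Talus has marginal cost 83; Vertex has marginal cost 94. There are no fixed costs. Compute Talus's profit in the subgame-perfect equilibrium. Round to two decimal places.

Solve by backward induction. Given q_T, the follower Vertex maximises π_V = (302 - 3q_T - 3q_V)q_V - 94q_V.
Setting the follower's marginal profit to zero, 208 - 3q_T - 6q_V = 0, i.e. q_V = (208 - 3q_T)/6.
The leader anticipates this reaction. Substituting into P = 302 - 3Q gives P = 198 - (3/2)q_T, so π_T = (198 - (3/2)q_T)q_T - 83q_T.
Maximising: ∂π_T/∂q_T = 115 - 3q_T = 0, giving q_T = 115/3.
Then q_V = (208 - 3·(115/3))/6 = 31/2.
Price P = 302 - 3·(323/6) = 281/2.
Talus's profit: (281/2 - 83)·(115/3) = 2204.1667.

2204.17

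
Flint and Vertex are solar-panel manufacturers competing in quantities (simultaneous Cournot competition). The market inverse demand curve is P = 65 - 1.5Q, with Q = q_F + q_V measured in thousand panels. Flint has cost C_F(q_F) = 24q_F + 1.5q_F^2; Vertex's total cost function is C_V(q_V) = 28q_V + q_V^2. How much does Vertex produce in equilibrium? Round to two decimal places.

5.78

Flint's profit: π_F = (65 - 1.5Q)q_F - (24q_F + (3/2)q_F²). Setting ∂π_F/∂q_F = 0: 41 - 6q_F - (3/2)(q_V) = 0.
Vertex's profit: π_V = (65 - 1.5Q)q_V - (28q_V + q_V²). Setting ∂π_V/∂q_V = 0: 37 - 5q_V - (3/2)(q_F) = 0.
So q_F = (41 - (3/2)q_V)/6 and q_V = (37 - (3/2)q_F)/5.
Solving the pair: q_F = 598/111, q_V = 214/37.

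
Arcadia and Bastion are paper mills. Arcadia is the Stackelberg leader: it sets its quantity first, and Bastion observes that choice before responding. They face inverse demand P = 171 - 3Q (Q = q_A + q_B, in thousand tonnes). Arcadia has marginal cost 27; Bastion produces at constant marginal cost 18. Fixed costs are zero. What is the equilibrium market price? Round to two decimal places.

The follower Bastion best-responds to any q_A: π_B = (171 - 3Q)q_B - 18q_B.
∂π_B/∂q_B = 153 - 3q_A - 6q_B = 0 gives the reaction function q_B = (153 - 3q_A)/6.
Arcadia substitutes q_B(q_A) into its own profit: π_A = q_A(171 - 3q_A - (153 - 3q_A)/2) - 27q_A = (189/2 - (3/2)q_A)q_A - 27q_A.
The leader's first-order condition 135/2 - 3q_A = 0 yields q_A = 45/2.
Then q_B = (153 - 3·(45/2))/6 = 57/4.
Total output Q = 147/4, so price P = 171 - 3·(147/4) = 243/4.

60.75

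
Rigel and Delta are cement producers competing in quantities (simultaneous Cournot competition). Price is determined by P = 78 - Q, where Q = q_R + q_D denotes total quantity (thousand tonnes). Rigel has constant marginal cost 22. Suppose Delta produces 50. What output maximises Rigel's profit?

3

With the rival's output fixed at 50, Rigel's profit is π_R = (78 - 50 - q_R)q_R - (22q_R) = (28 - q_R)q_R - (22q_R).
∂π_R/∂q_R = 6 - 2q_R = 0, so q_R = 3.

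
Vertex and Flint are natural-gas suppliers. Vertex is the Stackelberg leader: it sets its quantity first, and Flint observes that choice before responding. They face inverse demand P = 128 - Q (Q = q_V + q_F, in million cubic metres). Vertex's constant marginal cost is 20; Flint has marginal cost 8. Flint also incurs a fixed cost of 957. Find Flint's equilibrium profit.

339

Solve by backward induction. Given q_V, the follower Flint maximises π_F = (128 - q_V - q_F)q_F - 8q_F.
Setting the follower's marginal profit to zero, 120 - q_V - 2q_F = 0, i.e. q_F = (120 - q_V)/2.
The leader anticipates this reaction. Substituting into P = 128 - Q gives P = 68 - (1/2)q_V, so π_V = (68 - (1/2)q_V)q_V - 20q_V.
The leader's first-order condition 48 - q_V = 0 yields q_V = 48.
Then q_F = (120 - 48)/2 = 36.
Price P = 128 - 84 = 44.
Flint's profit: (44 - 8)·36 - 957 = 339.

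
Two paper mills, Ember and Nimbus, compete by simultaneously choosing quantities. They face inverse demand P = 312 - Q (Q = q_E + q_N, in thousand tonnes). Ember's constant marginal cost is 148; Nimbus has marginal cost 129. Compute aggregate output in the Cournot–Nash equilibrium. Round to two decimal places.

Ember's profit: π_E = (312 - Q)q_E - (148q_E). Setting ∂π_E/∂q_E = 0: 164 - 2q_E - (q_N) = 0.
Nimbus's first-order condition: 183 - 2q_N - (q_E) = 0.
So q_E = (164 - q_N)/2 and q_N = (183 - q_E)/2.
Substituting one into the other gives q_E = 145/3 and q_N = 202/3.
Total output Q = 145/3 + 202/3 = 347/3.

115.67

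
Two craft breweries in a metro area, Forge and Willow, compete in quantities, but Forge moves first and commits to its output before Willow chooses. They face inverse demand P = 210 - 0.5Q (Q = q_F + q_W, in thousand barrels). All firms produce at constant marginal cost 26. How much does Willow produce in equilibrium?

92

The follower Willow best-responds to any q_F: π_W = (210 - 0.5Q)q_W - 26q_W.
Setting the follower's marginal profit to zero, 184 - (1/2)q_F - q_W = 0, i.e. q_W = (184 - (1/2)q_F).
Forge substitutes q_W(q_F) into its own profit: π_F = q_F(210 - (1/2)q_F - (184 - (1/2)q_F)/2) - 26q_F = (118 - (1/4)q_F)q_F - 26q_F.
Maximising: ∂π_F/∂q_F = 92 - (1/2)q_F = 0, giving q_F = 184.
Then q_W = (184 - (1/2)·184) = 92.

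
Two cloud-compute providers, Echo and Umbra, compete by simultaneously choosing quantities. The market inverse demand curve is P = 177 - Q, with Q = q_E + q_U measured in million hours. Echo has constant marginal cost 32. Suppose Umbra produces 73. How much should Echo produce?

36

With the rival's output fixed at 73, Echo's profit is π_E = (177 - 73 - q_E)q_E - (32q_E) = (104 - q_E)q_E - (32q_E).
∂π_E/∂q_E = 72 - 2q_E = 0, so q_E = 36.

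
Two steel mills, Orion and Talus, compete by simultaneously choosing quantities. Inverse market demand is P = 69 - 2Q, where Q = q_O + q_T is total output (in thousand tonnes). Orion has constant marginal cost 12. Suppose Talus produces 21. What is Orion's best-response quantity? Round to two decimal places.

3.75

With the rival's output fixed at 21, Orion's profit is π_O = (69 - 2·21 - 2q_O)q_O - (12q_O) = (27 - 2q_O)q_O - (12q_O).
∂π_O/∂q_O = 15 - 4q_O = 0, so q_O = 15/4.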